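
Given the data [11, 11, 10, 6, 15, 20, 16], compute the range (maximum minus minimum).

14

Step 1: Identify the maximum value: max = 20
Step 2: Identify the minimum value: min = 6
Step 3: Range = max - min = 20 - 6 = 14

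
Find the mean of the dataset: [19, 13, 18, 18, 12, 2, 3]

12.1429

Step 1: Sum all values: 19 + 13 + 18 + 18 + 12 + 2 + 3 = 85
Step 2: Count the number of values: n = 7
Step 3: Mean = sum / n = 85 / 7 = 12.1429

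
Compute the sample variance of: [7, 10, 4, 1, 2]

13.7

Step 1: Compute the mean: (7 + 10 + 4 + 1 + 2) / 5 = 4.8
Step 2: Compute squared deviations from the mean:
  (7 - 4.8)^2 = 4.84
  (10 - 4.8)^2 = 27.04
  (4 - 4.8)^2 = 0.64
  (1 - 4.8)^2 = 14.44
  (2 - 4.8)^2 = 7.84
Step 3: Sum of squared deviations = 54.8
Step 4: Sample variance = 54.8 / 4 = 13.7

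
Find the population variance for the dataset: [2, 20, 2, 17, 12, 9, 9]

40.4082

Step 1: Compute the mean: (2 + 20 + 2 + 17 + 12 + 9 + 9) / 7 = 10.1429
Step 2: Compute squared deviations from the mean:
  (2 - 10.1429)^2 = 66.3061
  (20 - 10.1429)^2 = 97.1633
  (2 - 10.1429)^2 = 66.3061
  (17 - 10.1429)^2 = 47.0204
  (12 - 10.1429)^2 = 3.449
  (9 - 10.1429)^2 = 1.3061
  (9 - 10.1429)^2 = 1.3061
Step 3: Sum of squared deviations = 282.8571
Step 4: Population variance = 282.8571 / 7 = 40.4082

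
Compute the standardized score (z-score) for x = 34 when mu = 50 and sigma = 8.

-2

Step 1: Recall the z-score formula: z = (x - mu) / sigma
Step 2: Substitute values: z = (34 - 50) / 8
Step 3: z = -16 / 8 = -2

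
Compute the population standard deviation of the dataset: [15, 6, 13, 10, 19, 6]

4.717

Step 1: Compute the mean: 11.5
Step 2: Sum of squared deviations from the mean: 133.5
Step 3: Population variance = 133.5 / 6 = 22.25
Step 4: Standard deviation = sqrt(22.25) = 4.717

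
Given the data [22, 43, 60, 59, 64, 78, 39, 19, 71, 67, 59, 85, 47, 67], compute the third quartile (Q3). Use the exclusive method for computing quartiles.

68

Step 1: Sort the data: [19, 22, 39, 43, 47, 59, 59, 60, 64, 67, 67, 71, 78, 85]
Step 2: n = 14
Step 3: Using the exclusive quartile method:
  Q1 = 42
  Q2 (median) = 59.5
  Q3 = 68
  IQR = Q3 - Q1 = 68 - 42 = 26
Step 4: Q3 = 68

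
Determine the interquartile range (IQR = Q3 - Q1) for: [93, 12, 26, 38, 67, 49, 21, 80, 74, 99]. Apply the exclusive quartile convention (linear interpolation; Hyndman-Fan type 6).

58.5

Step 1: Sort the data: [12, 21, 26, 38, 49, 67, 74, 80, 93, 99]
Step 2: n = 10
Step 3: Using the exclusive quartile method:
  Q1 = 24.75
  Q2 (median) = 58
  Q3 = 83.25
  IQR = Q3 - Q1 = 83.25 - 24.75 = 58.5
Step 4: IQR = 58.5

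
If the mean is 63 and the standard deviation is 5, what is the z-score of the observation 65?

0.4

Step 1: Recall the z-score formula: z = (x - mu) / sigma
Step 2: Substitute values: z = (65 - 63) / 5
Step 3: z = 2 / 5 = 0.4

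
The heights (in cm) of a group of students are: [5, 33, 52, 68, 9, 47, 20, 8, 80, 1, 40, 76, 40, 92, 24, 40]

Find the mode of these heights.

40

Step 1: Count the frequency of each value:
  1: appears 1 time(s)
  5: appears 1 time(s)
  8: appears 1 time(s)
  9: appears 1 time(s)
  20: appears 1 time(s)
  24: appears 1 time(s)
  33: appears 1 time(s)
  40: appears 3 time(s)
  47: appears 1 time(s)
  52: appears 1 time(s)
  68: appears 1 time(s)
  76: appears 1 time(s)
  80: appears 1 time(s)
  92: appears 1 time(s)
Step 2: The value 40 appears most frequently (3 times).
Step 3: Mode = 40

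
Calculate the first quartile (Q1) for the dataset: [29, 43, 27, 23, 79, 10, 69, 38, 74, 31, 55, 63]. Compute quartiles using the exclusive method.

27.5

Step 1: Sort the data: [10, 23, 27, 29, 31, 38, 43, 55, 63, 69, 74, 79]
Step 2: n = 12
Step 3: Using the exclusive quartile method:
  Q1 = 27.5
  Q2 (median) = 40.5
  Q3 = 67.5
  IQR = Q3 - Q1 = 67.5 - 27.5 = 40
Step 4: Q1 = 27.5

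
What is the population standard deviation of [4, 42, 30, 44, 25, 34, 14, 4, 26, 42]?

14.2355

Step 1: Compute the mean: 26.5
Step 2: Sum of squared deviations from the mean: 2026.5
Step 3: Population variance = 2026.5 / 10 = 202.65
Step 4: Standard deviation = sqrt(202.65) = 14.2355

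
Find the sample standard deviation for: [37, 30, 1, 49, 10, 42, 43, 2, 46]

19.342

Step 1: Compute the mean: 28.8889
Step 2: Sum of squared deviations from the mean: 2992.8889
Step 3: Sample variance = 2992.8889 / 8 = 374.1111
Step 4: Standard deviation = sqrt(374.1111) = 19.342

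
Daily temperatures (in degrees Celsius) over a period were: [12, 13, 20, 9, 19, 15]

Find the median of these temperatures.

14

Step 1: Sort the data in ascending order: [9, 12, 13, 15, 19, 20]
Step 2: The number of values is n = 6.
Step 3: Since n is even, the median is the average of positions 3 and 4:
  Median = (13 + 15) / 2 = 14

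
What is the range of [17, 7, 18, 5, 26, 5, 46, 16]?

41

Step 1: Identify the maximum value: max = 46
Step 2: Identify the minimum value: min = 5
Step 3: Range = max - min = 46 - 5 = 41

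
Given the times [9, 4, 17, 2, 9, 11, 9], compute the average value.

8.7143

Step 1: Sum all values: 9 + 4 + 17 + 2 + 9 + 11 + 9 = 61
Step 2: Count the number of values: n = 7
Step 3: Mean = sum / n = 61 / 7 = 8.7143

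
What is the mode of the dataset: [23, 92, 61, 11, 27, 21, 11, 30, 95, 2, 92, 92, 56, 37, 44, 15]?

92

Step 1: Count the frequency of each value:
  2: appears 1 time(s)
  11: appears 2 time(s)
  15: appears 1 time(s)
  21: appears 1 time(s)
  23: appears 1 time(s)
  27: appears 1 time(s)
  30: appears 1 time(s)
  37: appears 1 time(s)
  44: appears 1 time(s)
  56: appears 1 time(s)
  61: appears 1 time(s)
  92: appears 3 time(s)
  95: appears 1 time(s)
Step 2: The value 92 appears most frequently (3 times).
Step 3: Mode = 92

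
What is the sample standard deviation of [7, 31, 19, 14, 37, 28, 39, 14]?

11.783

Step 1: Compute the mean: 23.625
Step 2: Sum of squared deviations from the mean: 971.875
Step 3: Sample variance = 971.875 / 7 = 138.8393
Step 4: Standard deviation = sqrt(138.8393) = 11.783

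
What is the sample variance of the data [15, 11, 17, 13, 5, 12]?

16.9667

Step 1: Compute the mean: (15 + 11 + 17 + 13 + 5 + 12) / 6 = 12.1667
Step 2: Compute squared deviations from the mean:
  (15 - 12.1667)^2 = 8.0278
  (11 - 12.1667)^2 = 1.3611
  (17 - 12.1667)^2 = 23.3611
  (13 - 12.1667)^2 = 0.6944
  (5 - 12.1667)^2 = 51.3611
  (12 - 12.1667)^2 = 0.0278
Step 3: Sum of squared deviations = 84.8333
Step 4: Sample variance = 84.8333 / 5 = 16.9667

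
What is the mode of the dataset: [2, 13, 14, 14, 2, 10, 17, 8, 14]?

14

Step 1: Count the frequency of each value:
  2: appears 2 time(s)
  8: appears 1 time(s)
  10: appears 1 time(s)
  13: appears 1 time(s)
  14: appears 3 time(s)
  17: appears 1 time(s)
Step 2: The value 14 appears most frequently (3 times).
Step 3: Mode = 14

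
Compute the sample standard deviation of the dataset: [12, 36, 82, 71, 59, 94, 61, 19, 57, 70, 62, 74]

24.4743

Step 1: Compute the mean: 58.0833
Step 2: Sum of squared deviations from the mean: 6588.9167
Step 3: Sample variance = 6588.9167 / 11 = 598.9924
Step 4: Standard deviation = sqrt(598.9924) = 24.4743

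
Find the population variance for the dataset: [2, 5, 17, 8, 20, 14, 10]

36.1224

Step 1: Compute the mean: (2 + 5 + 17 + 8 + 20 + 14 + 10) / 7 = 10.8571
Step 2: Compute squared deviations from the mean:
  (2 - 10.8571)^2 = 78.449
  (5 - 10.8571)^2 = 34.3061
  (17 - 10.8571)^2 = 37.7347
  (8 - 10.8571)^2 = 8.1633
  (20 - 10.8571)^2 = 83.5918
  (14 - 10.8571)^2 = 9.8776
  (10 - 10.8571)^2 = 0.7347
Step 3: Sum of squared deviations = 252.8571
Step 4: Population variance = 252.8571 / 7 = 36.1224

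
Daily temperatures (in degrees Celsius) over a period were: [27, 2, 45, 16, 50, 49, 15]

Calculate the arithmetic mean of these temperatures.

29.1429

Step 1: Sum all values: 27 + 2 + 45 + 16 + 50 + 49 + 15 = 204
Step 2: Count the number of values: n = 7
Step 3: Mean = sum / n = 204 / 7 = 29.1429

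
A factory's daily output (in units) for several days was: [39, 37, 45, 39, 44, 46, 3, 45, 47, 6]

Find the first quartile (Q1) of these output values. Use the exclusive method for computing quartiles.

29.25

Step 1: Sort the data: [3, 6, 37, 39, 39, 44, 45, 45, 46, 47]
Step 2: n = 10
Step 3: Using the exclusive quartile method:
  Q1 = 29.25
  Q2 (median) = 41.5
  Q3 = 45.25
  IQR = Q3 - Q1 = 45.25 - 29.25 = 16
Step 4: Q1 = 29.25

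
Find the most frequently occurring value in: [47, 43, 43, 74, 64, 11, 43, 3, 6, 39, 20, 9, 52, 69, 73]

43

Step 1: Count the frequency of each value:
  3: appears 1 time(s)
  6: appears 1 time(s)
  9: appears 1 time(s)
  11: appears 1 time(s)
  20: appears 1 time(s)
  39: appears 1 time(s)
  43: appears 3 time(s)
  47: appears 1 time(s)
  52: appears 1 time(s)
  64: appears 1 time(s)
  69: appears 1 time(s)
  73: appears 1 time(s)
  74: appears 1 time(s)
Step 2: The value 43 appears most frequently (3 times).
Step 3: Mode = 43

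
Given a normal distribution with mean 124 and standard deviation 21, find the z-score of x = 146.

1.0476

Step 1: Recall the z-score formula: z = (x - mu) / sigma
Step 2: Substitute values: z = (146 - 124) / 21
Step 3: z = 22 / 21 = 1.0476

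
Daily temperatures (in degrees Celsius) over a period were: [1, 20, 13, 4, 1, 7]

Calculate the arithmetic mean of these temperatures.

7.6667

Step 1: Sum all values: 1 + 20 + 13 + 4 + 1 + 7 = 46
Step 2: Count the number of values: n = 6
Step 3: Mean = sum / n = 46 / 6 = 7.6667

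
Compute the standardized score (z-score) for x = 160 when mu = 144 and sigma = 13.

1.2308

Step 1: Recall the z-score formula: z = (x - mu) / sigma
Step 2: Substitute values: z = (160 - 144) / 13
Step 3: z = 16 / 13 = 1.2308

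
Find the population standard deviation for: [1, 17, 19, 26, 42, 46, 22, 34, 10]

13.8037

Step 1: Compute the mean: 24.1111
Step 2: Sum of squared deviations from the mean: 1714.8889
Step 3: Population variance = 1714.8889 / 9 = 190.5432
Step 4: Standard deviation = sqrt(190.5432) = 13.8037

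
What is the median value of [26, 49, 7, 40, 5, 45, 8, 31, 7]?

26

Step 1: Sort the data in ascending order: [5, 7, 7, 8, 26, 31, 40, 45, 49]
Step 2: The number of values is n = 9.
Step 3: Since n is odd, the median is the middle value at position 5: 26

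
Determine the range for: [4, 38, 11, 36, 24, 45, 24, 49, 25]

45

Step 1: Identify the maximum value: max = 49
Step 2: Identify the minimum value: min = 4
Step 3: Range = max - min = 49 - 4 = 45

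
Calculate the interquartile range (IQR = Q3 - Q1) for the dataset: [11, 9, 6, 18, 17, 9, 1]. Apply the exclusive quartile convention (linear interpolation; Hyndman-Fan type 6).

11

Step 1: Sort the data: [1, 6, 9, 9, 11, 17, 18]
Step 2: n = 7
Step 3: Using the exclusive quartile method:
  Q1 = 6
  Q2 (median) = 9
  Q3 = 17
  IQR = Q3 - Q1 = 17 - 6 = 11
Step 4: IQR = 11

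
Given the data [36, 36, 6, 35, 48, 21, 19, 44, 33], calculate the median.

35

Step 1: Sort the data in ascending order: [6, 19, 21, 33, 35, 36, 36, 44, 48]
Step 2: The number of values is n = 9.
Step 3: Since n is odd, the median is the middle value at position 5: 35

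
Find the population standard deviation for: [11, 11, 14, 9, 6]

2.6382

Step 1: Compute the mean: 10.2
Step 2: Sum of squared deviations from the mean: 34.8
Step 3: Population variance = 34.8 / 5 = 6.96
Step 4: Standard deviation = sqrt(6.96) = 2.6382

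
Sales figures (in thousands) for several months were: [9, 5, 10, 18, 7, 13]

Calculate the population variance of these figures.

17.8889

Step 1: Compute the mean: (9 + 5 + 10 + 18 + 7 + 13) / 6 = 10.3333
Step 2: Compute squared deviations from the mean:
  (9 - 10.3333)^2 = 1.7778
  (5 - 10.3333)^2 = 28.4444
  (10 - 10.3333)^2 = 0.1111
  (18 - 10.3333)^2 = 58.7778
  (7 - 10.3333)^2 = 11.1111
  (13 - 10.3333)^2 = 7.1111
Step 3: Sum of squared deviations = 107.3333
Step 4: Population variance = 107.3333 / 6 = 17.8889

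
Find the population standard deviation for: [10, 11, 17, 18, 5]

4.7917

Step 1: Compute the mean: 12.2
Step 2: Sum of squared deviations from the mean: 114.8
Step 3: Population variance = 114.8 / 5 = 22.96
Step 4: Standard deviation = sqrt(22.96) = 4.7917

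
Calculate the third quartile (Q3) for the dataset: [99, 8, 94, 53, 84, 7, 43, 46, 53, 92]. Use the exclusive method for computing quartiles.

92.5

Step 1: Sort the data: [7, 8, 43, 46, 53, 53, 84, 92, 94, 99]
Step 2: n = 10
Step 3: Using the exclusive quartile method:
  Q1 = 34.25
  Q2 (median) = 53
  Q3 = 92.5
  IQR = Q3 - Q1 = 92.5 - 34.25 = 58.25
Step 4: Q3 = 92.5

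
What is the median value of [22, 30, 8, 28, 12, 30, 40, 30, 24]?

28

Step 1: Sort the data in ascending order: [8, 12, 22, 24, 28, 30, 30, 30, 40]
Step 2: The number of values is n = 9.
Step 3: Since n is odd, the median is the middle value at position 5: 28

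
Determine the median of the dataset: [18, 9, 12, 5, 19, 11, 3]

11

Step 1: Sort the data in ascending order: [3, 5, 9, 11, 12, 18, 19]
Step 2: The number of values is n = 7.
Step 3: Since n is odd, the median is the middle value at position 4: 11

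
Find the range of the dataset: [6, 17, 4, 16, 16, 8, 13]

13

Step 1: Identify the maximum value: max = 17
Step 2: Identify the minimum value: min = 4
Step 3: Range = max - min = 17 - 4 = 13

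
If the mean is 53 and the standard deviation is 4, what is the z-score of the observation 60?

1.75

Step 1: Recall the z-score formula: z = (x - mu) / sigma
Step 2: Substitute values: z = (60 - 53) / 4
Step 3: z = 7 / 4 = 1.75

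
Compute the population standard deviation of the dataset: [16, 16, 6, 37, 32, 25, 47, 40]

13.1333

Step 1: Compute the mean: 27.375
Step 2: Sum of squared deviations from the mean: 1379.875
Step 3: Population variance = 1379.875 / 8 = 172.4844
Step 4: Standard deviation = sqrt(172.4844) = 13.1333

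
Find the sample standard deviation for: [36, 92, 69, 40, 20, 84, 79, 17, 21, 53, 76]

27.9438

Step 1: Compute the mean: 53.3636
Step 2: Sum of squared deviations from the mean: 7808.5455
Step 3: Sample variance = 7808.5455 / 10 = 780.8545
Step 4: Standard deviation = sqrt(780.8545) = 27.9438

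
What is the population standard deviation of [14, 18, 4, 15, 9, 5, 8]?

4.9239

Step 1: Compute the mean: 10.4286
Step 2: Sum of squared deviations from the mean: 169.7143
Step 3: Population variance = 169.7143 / 7 = 24.2449
Step 4: Standard deviation = sqrt(24.2449) = 4.9239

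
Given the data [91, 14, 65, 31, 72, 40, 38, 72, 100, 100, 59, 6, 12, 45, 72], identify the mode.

72

Step 1: Count the frequency of each value:
  6: appears 1 time(s)
  12: appears 1 time(s)
  14: appears 1 time(s)
  31: appears 1 time(s)
  38: appears 1 time(s)
  40: appears 1 time(s)
  45: appears 1 time(s)
  59: appears 1 time(s)
  65: appears 1 time(s)
  72: appears 3 time(s)
  91: appears 1 time(s)
  100: appears 2 time(s)
Step 2: The value 72 appears most frequently (3 times).
Step 3: Mode = 72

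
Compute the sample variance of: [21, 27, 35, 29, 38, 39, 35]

43

Step 1: Compute the mean: (21 + 27 + 35 + 29 + 38 + 39 + 35) / 7 = 32
Step 2: Compute squared deviations from the mean:
  (21 - 32)^2 = 121
  (27 - 32)^2 = 25
  (35 - 32)^2 = 9
  (29 - 32)^2 = 9
  (38 - 32)^2 = 36
  (39 - 32)^2 = 49
  (35 - 32)^2 = 9
Step 3: Sum of squared deviations = 258
Step 4: Sample variance = 258 / 6 = 43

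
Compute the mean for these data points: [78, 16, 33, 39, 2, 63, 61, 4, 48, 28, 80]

41.0909

Step 1: Sum all values: 78 + 16 + 33 + 39 + 2 + 63 + 61 + 4 + 48 + 28 + 80 = 452
Step 2: Count the number of values: n = 11
Step 3: Mean = sum / n = 452 / 11 = 41.0909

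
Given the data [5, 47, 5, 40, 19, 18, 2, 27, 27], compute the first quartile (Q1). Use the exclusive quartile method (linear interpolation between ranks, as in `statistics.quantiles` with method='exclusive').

5

Step 1: Sort the data: [2, 5, 5, 18, 19, 27, 27, 40, 47]
Step 2: n = 9
Step 3: Using the exclusive quartile method:
  Q1 = 5
  Q2 (median) = 19
  Q3 = 33.5
  IQR = Q3 - Q1 = 33.5 - 5 = 28.5
Step 4: Q1 = 5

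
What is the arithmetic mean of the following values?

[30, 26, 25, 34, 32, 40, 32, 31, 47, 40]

33.7

Step 1: Sum all values: 30 + 26 + 25 + 34 + 32 + 40 + 32 + 31 + 47 + 40 = 337
Step 2: Count the number of values: n = 10
Step 3: Mean = sum / n = 337 / 10 = 33.7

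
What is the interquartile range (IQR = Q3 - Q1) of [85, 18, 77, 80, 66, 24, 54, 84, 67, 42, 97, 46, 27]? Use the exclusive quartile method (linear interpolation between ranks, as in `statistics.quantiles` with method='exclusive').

47.5

Step 1: Sort the data: [18, 24, 27, 42, 46, 54, 66, 67, 77, 80, 84, 85, 97]
Step 2: n = 13
Step 3: Using the exclusive quartile method:
  Q1 = 34.5
  Q2 (median) = 66
  Q3 = 82
  IQR = Q3 - Q1 = 82 - 34.5 = 47.5
Step 4: IQR = 47.5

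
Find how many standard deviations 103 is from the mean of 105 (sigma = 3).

-0.6667

Step 1: Recall the z-score formula: z = (x - mu) / sigma
Step 2: Substitute values: z = (103 - 105) / 3
Step 3: z = -2 / 3 = -0.6667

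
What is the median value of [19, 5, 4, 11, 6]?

6

Step 1: Sort the data in ascending order: [4, 5, 6, 11, 19]
Step 2: The number of values is n = 5.
Step 3: Since n is odd, the median is the middle value at position 3: 6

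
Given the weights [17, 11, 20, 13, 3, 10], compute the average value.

12.3333

Step 1: Sum all values: 17 + 11 + 20 + 13 + 3 + 10 = 74
Step 2: Count the number of values: n = 6
Step 3: Mean = sum / n = 74 / 6 = 12.3333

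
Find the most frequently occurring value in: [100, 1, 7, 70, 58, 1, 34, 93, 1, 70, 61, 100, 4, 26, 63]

1

Step 1: Count the frequency of each value:
  1: appears 3 time(s)
  4: appears 1 time(s)
  7: appears 1 time(s)
  26: appears 1 time(s)
  34: appears 1 time(s)
  58: appears 1 time(s)
  61: appears 1 time(s)
  63: appears 1 time(s)
  70: appears 2 time(s)
  93: appears 1 time(s)
  100: appears 2 time(s)
Step 2: The value 1 appears most frequently (3 times).
Step 3: Mode = 1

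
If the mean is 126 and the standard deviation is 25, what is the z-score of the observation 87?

-1.56

Step 1: Recall the z-score formula: z = (x - mu) / sigma
Step 2: Substitute values: z = (87 - 126) / 25
Step 3: z = -39 / 25 = -1.56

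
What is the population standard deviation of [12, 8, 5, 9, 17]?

4.0694

Step 1: Compute the mean: 10.2
Step 2: Sum of squared deviations from the mean: 82.8
Step 3: Population variance = 82.8 / 5 = 16.56
Step 4: Standard deviation = sqrt(16.56) = 4.0694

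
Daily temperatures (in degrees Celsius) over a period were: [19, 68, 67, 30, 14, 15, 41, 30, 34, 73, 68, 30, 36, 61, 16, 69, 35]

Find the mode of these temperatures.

30

Step 1: Count the frequency of each value:
  14: appears 1 time(s)
  15: appears 1 time(s)
  16: appears 1 time(s)
  19: appears 1 time(s)
  30: appears 3 time(s)
  34: appears 1 time(s)
  35: appears 1 time(s)
  36: appears 1 time(s)
  41: appears 1 time(s)
  61: appears 1 time(s)
  67: appears 1 time(s)
  68: appears 2 time(s)
  69: appears 1 time(s)
  73: appears 1 time(s)
Step 2: The value 30 appears most frequently (3 times).
Step 3: Mode = 30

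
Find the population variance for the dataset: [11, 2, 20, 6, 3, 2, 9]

36.2449

Step 1: Compute the mean: (11 + 2 + 20 + 6 + 3 + 2 + 9) / 7 = 7.5714
Step 2: Compute squared deviations from the mean:
  (11 - 7.5714)^2 = 11.7551
  (2 - 7.5714)^2 = 31.0408
  (20 - 7.5714)^2 = 154.4694
  (6 - 7.5714)^2 = 2.4694
  (3 - 7.5714)^2 = 20.898
  (2 - 7.5714)^2 = 31.0408
  (9 - 7.5714)^2 = 2.0408
Step 3: Sum of squared deviations = 253.7143
Step 4: Population variance = 253.7143 / 7 = 36.2449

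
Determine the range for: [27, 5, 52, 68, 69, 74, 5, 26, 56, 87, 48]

82

Step 1: Identify the maximum value: max = 87
Step 2: Identify the minimum value: min = 5
Step 3: Range = max - min = 87 - 5 = 82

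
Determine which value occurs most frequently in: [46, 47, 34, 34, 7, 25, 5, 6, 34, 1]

34

Step 1: Count the frequency of each value:
  1: appears 1 time(s)
  5: appears 1 time(s)
  6: appears 1 time(s)
  7: appears 1 time(s)
  25: appears 1 time(s)
  34: appears 3 time(s)
  46: appears 1 time(s)
  47: appears 1 time(s)
Step 2: The value 34 appears most frequently (3 times).
Step 3: Mode = 34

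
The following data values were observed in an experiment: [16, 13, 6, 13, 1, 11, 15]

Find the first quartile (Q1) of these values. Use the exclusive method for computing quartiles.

6

Step 1: Sort the data: [1, 6, 11, 13, 13, 15, 16]
Step 2: n = 7
Step 3: Using the exclusive quartile method:
  Q1 = 6
  Q2 (median) = 13
  Q3 = 15
  IQR = Q3 - Q1 = 15 - 6 = 9
Step 4: Q1 = 6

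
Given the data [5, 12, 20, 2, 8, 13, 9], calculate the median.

9

Step 1: Sort the data in ascending order: [2, 5, 8, 9, 12, 13, 20]
Step 2: The number of values is n = 7.
Step 3: Since n is odd, the median is the middle value at position 4: 9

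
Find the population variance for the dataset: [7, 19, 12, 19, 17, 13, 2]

35.0612

Step 1: Compute the mean: (7 + 19 + 12 + 19 + 17 + 13 + 2) / 7 = 12.7143
Step 2: Compute squared deviations from the mean:
  (7 - 12.7143)^2 = 32.6531
  (19 - 12.7143)^2 = 39.5102
  (12 - 12.7143)^2 = 0.5102
  (19 - 12.7143)^2 = 39.5102
  (17 - 12.7143)^2 = 18.3673
  (13 - 12.7143)^2 = 0.0816
  (2 - 12.7143)^2 = 114.7959
Step 3: Sum of squared deviations = 245.4286
Step 4: Population variance = 245.4286 / 7 = 35.0612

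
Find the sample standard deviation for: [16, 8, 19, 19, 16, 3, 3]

7.1647

Step 1: Compute the mean: 12
Step 2: Sum of squared deviations from the mean: 308
Step 3: Sample variance = 308 / 6 = 51.3333
Step 4: Standard deviation = sqrt(51.3333) = 7.1647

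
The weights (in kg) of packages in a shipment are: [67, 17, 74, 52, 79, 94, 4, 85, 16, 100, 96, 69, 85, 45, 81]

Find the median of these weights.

74

Step 1: Sort the data in ascending order: [4, 16, 17, 45, 52, 67, 69, 74, 79, 81, 85, 85, 94, 96, 100]
Step 2: The number of values is n = 15.
Step 3: Since n is odd, the median is the middle value at position 8: 74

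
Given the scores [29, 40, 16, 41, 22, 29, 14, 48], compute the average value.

29.875

Step 1: Sum all values: 29 + 40 + 16 + 41 + 22 + 29 + 14 + 48 = 239
Step 2: Count the number of values: n = 8
Step 3: Mean = sum / n = 239 / 8 = 29.875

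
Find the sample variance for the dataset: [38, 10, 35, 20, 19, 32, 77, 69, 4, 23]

566.2333

Step 1: Compute the mean: (38 + 10 + 35 + 20 + 19 + 32 + 77 + 69 + 4 + 23) / 10 = 32.7
Step 2: Compute squared deviations from the mean:
  (38 - 32.7)^2 = 28.09
  (10 - 32.7)^2 = 515.29
  (35 - 32.7)^2 = 5.29
  (20 - 32.7)^2 = 161.29
  (19 - 32.7)^2 = 187.69
  (32 - 32.7)^2 = 0.49
  (77 - 32.7)^2 = 1962.49
  (69 - 32.7)^2 = 1317.69
  (4 - 32.7)^2 = 823.69
  (23 - 32.7)^2 = 94.09
Step 3: Sum of squared deviations = 5096.1
Step 4: Sample variance = 5096.1 / 9 = 566.2333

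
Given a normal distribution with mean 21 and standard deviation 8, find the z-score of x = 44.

2.875

Step 1: Recall the z-score formula: z = (x - mu) / sigma
Step 2: Substitute values: z = (44 - 21) / 8
Step 3: z = 23 / 8 = 2.875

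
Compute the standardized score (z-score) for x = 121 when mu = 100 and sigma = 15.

1.4

Step 1: Recall the z-score formula: z = (x - mu) / sigma
Step 2: Substitute values: z = (121 - 100) / 15
Step 3: z = 21 / 15 = 1.4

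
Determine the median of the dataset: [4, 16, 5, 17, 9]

9

Step 1: Sort the data in ascending order: [4, 5, 9, 16, 17]
Step 2: The number of values is n = 5.
Step 3: Since n is odd, the median is the middle value at position 3: 9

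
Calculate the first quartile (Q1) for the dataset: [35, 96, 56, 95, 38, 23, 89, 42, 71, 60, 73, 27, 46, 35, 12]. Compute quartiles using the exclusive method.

35

Step 1: Sort the data: [12, 23, 27, 35, 35, 38, 42, 46, 56, 60, 71, 73, 89, 95, 96]
Step 2: n = 15
Step 3: Using the exclusive quartile method:
  Q1 = 35
  Q2 (median) = 46
  Q3 = 73
  IQR = Q3 - Q1 = 73 - 35 = 38
Step 4: Q1 = 35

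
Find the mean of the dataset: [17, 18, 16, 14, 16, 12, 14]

15.2857

Step 1: Sum all values: 17 + 18 + 16 + 14 + 16 + 12 + 14 = 107
Step 2: Count the number of values: n = 7
Step 3: Mean = sum / n = 107 / 7 = 15.2857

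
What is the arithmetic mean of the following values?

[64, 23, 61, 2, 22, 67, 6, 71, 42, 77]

43.5

Step 1: Sum all values: 64 + 23 + 61 + 2 + 22 + 67 + 6 + 71 + 42 + 77 = 435
Step 2: Count the number of values: n = 10
Step 3: Mean = sum / n = 435 / 10 = 43.5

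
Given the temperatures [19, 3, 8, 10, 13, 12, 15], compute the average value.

11.4286

Step 1: Sum all values: 19 + 3 + 8 + 10 + 13 + 12 + 15 = 80
Step 2: Count the number of values: n = 7
Step 3: Mean = sum / n = 80 / 7 = 11.4286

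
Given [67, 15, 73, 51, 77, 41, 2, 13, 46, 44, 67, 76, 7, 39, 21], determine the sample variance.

680.9714

Step 1: Compute the mean: (67 + 15 + 73 + 51 + 77 + 41 + 2 + 13 + 46 + 44 + 67 + 76 + 7 + 39 + 21) / 15 = 42.6
Step 2: Compute squared deviations from the mean:
  (67 - 42.6)^2 = 595.36
  (15 - 42.6)^2 = 761.76
  (73 - 42.6)^2 = 924.16
  (51 - 42.6)^2 = 70.56
  (77 - 42.6)^2 = 1183.36
  (41 - 42.6)^2 = 2.56
  (2 - 42.6)^2 = 1648.36
  (13 - 42.6)^2 = 876.16
  (46 - 42.6)^2 = 11.56
  (44 - 42.6)^2 = 1.96
  (67 - 42.6)^2 = 595.36
  (76 - 42.6)^2 = 1115.56
  (7 - 42.6)^2 = 1267.36
  (39 - 42.6)^2 = 12.96
  (21 - 42.6)^2 = 466.56
Step 3: Sum of squared deviations = 9533.6
Step 4: Sample variance = 9533.6 / 14 = 680.9714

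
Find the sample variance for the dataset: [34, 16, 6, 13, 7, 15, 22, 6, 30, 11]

96.8889

Step 1: Compute the mean: (34 + 16 + 6 + 13 + 7 + 15 + 22 + 6 + 30 + 11) / 10 = 16
Step 2: Compute squared deviations from the mean:
  (34 - 16)^2 = 324
  (16 - 16)^2 = 0
  (6 - 16)^2 = 100
  (13 - 16)^2 = 9
  (7 - 16)^2 = 81
  (15 - 16)^2 = 1
  (22 - 16)^2 = 36
  (6 - 16)^2 = 100
  (30 - 16)^2 = 196
  (11 - 16)^2 = 25
Step 3: Sum of squared deviations = 872
Step 4: Sample variance = 872 / 9 = 96.8889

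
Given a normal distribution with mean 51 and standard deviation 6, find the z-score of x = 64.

2.1667

Step 1: Recall the z-score formula: z = (x - mu) / sigma
Step 2: Substitute values: z = (64 - 51) / 6
Step 3: z = 13 / 6 = 2.1667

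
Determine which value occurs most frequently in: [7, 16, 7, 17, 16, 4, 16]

16

Step 1: Count the frequency of each value:
  4: appears 1 time(s)
  7: appears 2 time(s)
  16: appears 3 time(s)
  17: appears 1 time(s)
Step 2: The value 16 appears most frequently (3 times).
Step 3: Mode = 16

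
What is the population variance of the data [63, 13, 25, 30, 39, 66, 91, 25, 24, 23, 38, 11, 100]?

770.4379

Step 1: Compute the mean: (63 + 13 + 25 + 30 + 39 + 66 + 91 + 25 + 24 + 23 + 38 + 11 + 100) / 13 = 42.1538
Step 2: Compute squared deviations from the mean:
  (63 - 42.1538)^2 = 434.5621
  (13 - 42.1538)^2 = 849.9467
  (25 - 42.1538)^2 = 294.2544
  (30 - 42.1538)^2 = 147.716
  (39 - 42.1538)^2 = 9.9467
  (66 - 42.1538)^2 = 568.6391
  (91 - 42.1538)^2 = 2385.9467
  (25 - 42.1538)^2 = 294.2544
  (24 - 42.1538)^2 = 329.5621
  (23 - 42.1538)^2 = 366.8698
  (38 - 42.1538)^2 = 17.2544
  (11 - 42.1538)^2 = 970.5621
  (100 - 42.1538)^2 = 3346.1775
Step 3: Sum of squared deviations = 10015.6923
Step 4: Population variance = 10015.6923 / 13 = 770.4379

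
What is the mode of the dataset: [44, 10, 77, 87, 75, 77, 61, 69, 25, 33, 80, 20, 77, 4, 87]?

77

Step 1: Count the frequency of each value:
  4: appears 1 time(s)
  10: appears 1 time(s)
  20: appears 1 time(s)
  25: appears 1 time(s)
  33: appears 1 time(s)
  44: appears 1 time(s)
  61: appears 1 time(s)
  69: appears 1 time(s)
  75: appears 1 time(s)
  77: appears 3 time(s)
  80: appears 1 time(s)
  87: appears 2 time(s)
Step 2: The value 77 appears most frequently (3 times).
Step 3: Mode = 77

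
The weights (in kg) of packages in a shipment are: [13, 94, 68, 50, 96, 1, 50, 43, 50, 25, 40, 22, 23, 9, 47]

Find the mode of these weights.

50

Step 1: Count the frequency of each value:
  1: appears 1 time(s)
  9: appears 1 time(s)
  13: appears 1 time(s)
  22: appears 1 time(s)
  23: appears 1 time(s)
  25: appears 1 time(s)
  40: appears 1 time(s)
  43: appears 1 time(s)
  47: appears 1 time(s)
  50: appears 3 time(s)
  68: appears 1 time(s)
  94: appears 1 time(s)
  96: appears 1 time(s)
Step 2: The value 50 appears most frequently (3 times).
Step 3: Mode = 50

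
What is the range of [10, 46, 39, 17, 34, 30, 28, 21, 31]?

36

Step 1: Identify the maximum value: max = 46
Step 2: Identify the minimum value: min = 10
Step 3: Range = max - min = 46 - 10 = 36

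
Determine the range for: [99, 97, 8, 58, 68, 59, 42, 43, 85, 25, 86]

91

Step 1: Identify the maximum value: max = 99
Step 2: Identify the minimum value: min = 8
Step 3: Range = max - min = 99 - 8 = 91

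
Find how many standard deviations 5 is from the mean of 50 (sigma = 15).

-3

Step 1: Recall the z-score formula: z = (x - mu) / sigma
Step 2: Substitute values: z = (5 - 50) / 15
Step 3: z = -45 / 15 = -3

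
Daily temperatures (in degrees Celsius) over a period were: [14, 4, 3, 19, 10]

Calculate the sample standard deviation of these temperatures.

6.7454

Step 1: Compute the mean: 10
Step 2: Sum of squared deviations from the mean: 182
Step 3: Sample variance = 182 / 4 = 45.5
Step 4: Standard deviation = sqrt(45.5) = 6.7454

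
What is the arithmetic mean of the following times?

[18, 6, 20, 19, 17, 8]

14.6667

Step 1: Sum all values: 18 + 6 + 20 + 19 + 17 + 8 = 88
Step 2: Count the number of values: n = 6
Step 3: Mean = sum / n = 88 / 6 = 14.6667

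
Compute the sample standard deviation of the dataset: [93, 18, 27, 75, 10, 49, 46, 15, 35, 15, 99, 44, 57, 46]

28.367

Step 1: Compute the mean: 44.9286
Step 2: Sum of squared deviations from the mean: 10460.9286
Step 3: Sample variance = 10460.9286 / 13 = 804.6868
Step 4: Standard deviation = sqrt(804.6868) = 28.367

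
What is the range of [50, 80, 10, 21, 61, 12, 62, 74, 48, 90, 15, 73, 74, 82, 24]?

80

Step 1: Identify the maximum value: max = 90
Step 2: Identify the minimum value: min = 10
Step 3: Range = max - min = 90 - 10 = 80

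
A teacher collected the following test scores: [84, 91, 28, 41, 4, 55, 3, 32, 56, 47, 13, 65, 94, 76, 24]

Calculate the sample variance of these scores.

922.2667

Step 1: Compute the mean: (84 + 91 + 28 + 41 + 4 + 55 + 3 + 32 + 56 + 47 + 13 + 65 + 94 + 76 + 24) / 15 = 47.5333
Step 2: Compute squared deviations from the mean:
  (84 - 47.5333)^2 = 1329.8178
  (91 - 47.5333)^2 = 1889.3511
  (28 - 47.5333)^2 = 381.5511
  (41 - 47.5333)^2 = 42.6844
  (4 - 47.5333)^2 = 1895.1511
  (55 - 47.5333)^2 = 55.7511
  (3 - 47.5333)^2 = 1983.2178
  (32 - 47.5333)^2 = 241.2844
  (56 - 47.5333)^2 = 71.6844
  (47 - 47.5333)^2 = 0.2844
  (13 - 47.5333)^2 = 1192.5511
  (65 - 47.5333)^2 = 305.0844
  (94 - 47.5333)^2 = 2159.1511
  (76 - 47.5333)^2 = 810.3511
  (24 - 47.5333)^2 = 553.8178
Step 3: Sum of squared deviations = 12911.7333
Step 4: Sample variance = 12911.7333 / 14 = 922.2667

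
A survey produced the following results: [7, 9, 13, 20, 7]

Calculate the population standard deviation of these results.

4.9153

Step 1: Compute the mean: 11.2
Step 2: Sum of squared deviations from the mean: 120.8
Step 3: Population variance = 120.8 / 5 = 24.16
Step 4: Standard deviation = sqrt(24.16) = 4.9153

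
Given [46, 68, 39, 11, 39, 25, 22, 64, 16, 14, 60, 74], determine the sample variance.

508.697

Step 1: Compute the mean: (46 + 68 + 39 + 11 + 39 + 25 + 22 + 64 + 16 + 14 + 60 + 74) / 12 = 39.8333
Step 2: Compute squared deviations from the mean:
  (46 - 39.8333)^2 = 38.0278
  (68 - 39.8333)^2 = 793.3611
  (39 - 39.8333)^2 = 0.6944
  (11 - 39.8333)^2 = 831.3611
  (39 - 39.8333)^2 = 0.6944
  (25 - 39.8333)^2 = 220.0278
  (22 - 39.8333)^2 = 318.0278
  (64 - 39.8333)^2 = 584.0278
  (16 - 39.8333)^2 = 568.0278
  (14 - 39.8333)^2 = 667.3611
  (60 - 39.8333)^2 = 406.6944
  (74 - 39.8333)^2 = 1167.3611
Step 3: Sum of squared deviations = 5595.6667
Step 4: Sample variance = 5595.6667 / 11 = 508.697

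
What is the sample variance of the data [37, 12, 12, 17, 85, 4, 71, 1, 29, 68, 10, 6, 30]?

792.0897

Step 1: Compute the mean: (37 + 12 + 12 + 17 + 85 + 4 + 71 + 1 + 29 + 68 + 10 + 6 + 30) / 13 = 29.3846
Step 2: Compute squared deviations from the mean:
  (37 - 29.3846)^2 = 57.9941
  (12 - 29.3846)^2 = 302.2249
  (12 - 29.3846)^2 = 302.2249
  (17 - 29.3846)^2 = 153.3787
  (85 - 29.3846)^2 = 3093.071
  (4 - 29.3846)^2 = 644.3787
  (71 - 29.3846)^2 = 1731.8402
  (1 - 29.3846)^2 = 805.6864
  (29 - 29.3846)^2 = 0.1479
  (68 - 29.3846)^2 = 1491.1479
  (10 - 29.3846)^2 = 375.7633
  (6 - 29.3846)^2 = 546.8402
  (30 - 29.3846)^2 = 0.3787
Step 3: Sum of squared deviations = 9505.0769
Step 4: Sample variance = 9505.0769 / 12 = 792.0897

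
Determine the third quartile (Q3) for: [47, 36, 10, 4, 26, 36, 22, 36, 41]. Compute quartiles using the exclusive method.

38.5

Step 1: Sort the data: [4, 10, 22, 26, 36, 36, 36, 41, 47]
Step 2: n = 9
Step 3: Using the exclusive quartile method:
  Q1 = 16
  Q2 (median) = 36
  Q3 = 38.5
  IQR = Q3 - Q1 = 38.5 - 16 = 22.5
Step 4: Q3 = 38.5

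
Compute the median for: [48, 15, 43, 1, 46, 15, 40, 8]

27.5

Step 1: Sort the data in ascending order: [1, 8, 15, 15, 40, 43, 46, 48]
Step 2: The number of values is n = 8.
Step 3: Since n is even, the median is the average of positions 4 and 5:
  Median = (15 + 40) / 2 = 27.5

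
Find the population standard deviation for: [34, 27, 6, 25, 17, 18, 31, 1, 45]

13.0043

Step 1: Compute the mean: 22.6667
Step 2: Sum of squared deviations from the mean: 1522
Step 3: Population variance = 1522 / 9 = 169.1111
Step 4: Standard deviation = sqrt(169.1111) = 13.0043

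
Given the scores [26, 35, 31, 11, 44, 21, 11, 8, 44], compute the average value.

25.6667

Step 1: Sum all values: 26 + 35 + 31 + 11 + 44 + 21 + 11 + 8 + 44 = 231
Step 2: Count the number of values: n = 9
Step 3: Mean = sum / n = 231 / 9 = 25.6667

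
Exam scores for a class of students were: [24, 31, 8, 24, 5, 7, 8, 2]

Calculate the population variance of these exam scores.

104.2344

Step 1: Compute the mean: (24 + 31 + 8 + 24 + 5 + 7 + 8 + 2) / 8 = 13.625
Step 2: Compute squared deviations from the mean:
  (24 - 13.625)^2 = 107.6406
  (31 - 13.625)^2 = 301.8906
  (8 - 13.625)^2 = 31.6406
  (24 - 13.625)^2 = 107.6406
  (5 - 13.625)^2 = 74.3906
  (7 - 13.625)^2 = 43.8906
  (8 - 13.625)^2 = 31.6406
  (2 - 13.625)^2 = 135.1406
Step 3: Sum of squared deviations = 833.875
Step 4: Population variance = 833.875 / 8 = 104.2344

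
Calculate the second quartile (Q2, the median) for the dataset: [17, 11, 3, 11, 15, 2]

11

Step 1: Sort the data: [2, 3, 11, 11, 15, 17]
Step 2: n = 6
Step 3: Q2 is the median. Since n is even, it is the average of the values at positions 3 and 4:
  Q2 = (11 + 11) / 2 = 11
Step 4: Q2 = 11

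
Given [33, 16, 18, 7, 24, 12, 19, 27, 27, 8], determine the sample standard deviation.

8.6468

Step 1: Compute the mean: 19.1
Step 2: Sum of squared deviations from the mean: 672.9
Step 3: Sample variance = 672.9 / 9 = 74.7667
Step 4: Standard deviation = sqrt(74.7667) = 8.6468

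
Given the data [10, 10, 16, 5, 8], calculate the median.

10

Step 1: Sort the data in ascending order: [5, 8, 10, 10, 16]
Step 2: The number of values is n = 5.
Step 3: Since n is odd, the median is the middle value at position 3: 10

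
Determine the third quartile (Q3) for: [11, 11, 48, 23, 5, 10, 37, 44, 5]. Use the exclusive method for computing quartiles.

40.5

Step 1: Sort the data: [5, 5, 10, 11, 11, 23, 37, 44, 48]
Step 2: n = 9
Step 3: Using the exclusive quartile method:
  Q1 = 7.5
  Q2 (median) = 11
  Q3 = 40.5
  IQR = Q3 - Q1 = 40.5 - 7.5 = 33
Step 4: Q3 = 40.5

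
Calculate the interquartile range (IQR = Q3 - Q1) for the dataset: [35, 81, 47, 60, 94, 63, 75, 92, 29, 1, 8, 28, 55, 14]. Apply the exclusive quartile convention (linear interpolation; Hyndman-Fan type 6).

52

Step 1: Sort the data: [1, 8, 14, 28, 29, 35, 47, 55, 60, 63, 75, 81, 92, 94]
Step 2: n = 14
Step 3: Using the exclusive quartile method:
  Q1 = 24.5
  Q2 (median) = 51
  Q3 = 76.5
  IQR = Q3 - Q1 = 76.5 - 24.5 = 52
Step 4: IQR = 52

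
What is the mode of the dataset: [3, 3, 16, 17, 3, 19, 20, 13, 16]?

3

Step 1: Count the frequency of each value:
  3: appears 3 time(s)
  13: appears 1 time(s)
  16: appears 2 time(s)
  17: appears 1 time(s)
  19: appears 1 time(s)
  20: appears 1 time(s)
Step 2: The value 3 appears most frequently (3 times).
Step 3: Mode = 3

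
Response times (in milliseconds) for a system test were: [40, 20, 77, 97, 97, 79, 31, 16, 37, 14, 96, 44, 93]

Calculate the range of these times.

83

Step 1: Identify the maximum value: max = 97
Step 2: Identify the minimum value: min = 14
Step 3: Range = max - min = 97 - 14 = 83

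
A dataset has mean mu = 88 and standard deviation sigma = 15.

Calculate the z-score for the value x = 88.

0

Step 1: Recall the z-score formula: z = (x - mu) / sigma
Step 2: Substitute values: z = (88 - 88) / 15
Step 3: z = 0 / 15 = 0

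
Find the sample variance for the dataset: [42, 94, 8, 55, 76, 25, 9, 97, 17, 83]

1239.3778

Step 1: Compute the mean: (42 + 94 + 8 + 55 + 76 + 25 + 9 + 97 + 17 + 83) / 10 = 50.6
Step 2: Compute squared deviations from the mean:
  (42 - 50.6)^2 = 73.96
  (94 - 50.6)^2 = 1883.56
  (8 - 50.6)^2 = 1814.76
  (55 - 50.6)^2 = 19.36
  (76 - 50.6)^2 = 645.16
  (25 - 50.6)^2 = 655.36
  (9 - 50.6)^2 = 1730.56
  (97 - 50.6)^2 = 2152.96
  (17 - 50.6)^2 = 1128.96
  (83 - 50.6)^2 = 1049.76
Step 3: Sum of squared deviations = 11154.4
Step 4: Sample variance = 11154.4 / 9 = 1239.3778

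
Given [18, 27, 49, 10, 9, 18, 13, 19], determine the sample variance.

166.8393

Step 1: Compute the mean: (18 + 27 + 49 + 10 + 9 + 18 + 13 + 19) / 8 = 20.375
Step 2: Compute squared deviations from the mean:
  (18 - 20.375)^2 = 5.6406
  (27 - 20.375)^2 = 43.8906
  (49 - 20.375)^2 = 819.3906
  (10 - 20.375)^2 = 107.6406
  (9 - 20.375)^2 = 129.3906
  (18 - 20.375)^2 = 5.6406
  (13 - 20.375)^2 = 54.3906
  (19 - 20.375)^2 = 1.8906
Step 3: Sum of squared deviations = 1167.875
Step 4: Sample variance = 1167.875 / 7 = 166.8393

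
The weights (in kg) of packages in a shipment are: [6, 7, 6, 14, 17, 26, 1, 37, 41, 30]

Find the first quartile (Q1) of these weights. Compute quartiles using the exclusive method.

6

Step 1: Sort the data: [1, 6, 6, 7, 14, 17, 26, 30, 37, 41]
Step 2: n = 10
Step 3: Using the exclusive quartile method:
  Q1 = 6
  Q2 (median) = 15.5
  Q3 = 31.75
  IQR = Q3 - Q1 = 31.75 - 6 = 25.75
Step 4: Q1 = 6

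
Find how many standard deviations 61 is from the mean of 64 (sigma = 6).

-0.5

Step 1: Recall the z-score formula: z = (x - mu) / sigma
Step 2: Substitute values: z = (61 - 64) / 6
Step 3: z = -3 / 6 = -0.5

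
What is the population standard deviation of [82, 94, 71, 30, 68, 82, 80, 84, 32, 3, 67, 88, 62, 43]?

25.6248

Step 1: Compute the mean: 63.2857
Step 2: Sum of squared deviations from the mean: 9192.8571
Step 3: Population variance = 9192.8571 / 14 = 656.6327
Step 4: Standard deviation = sqrt(656.6327) = 25.6248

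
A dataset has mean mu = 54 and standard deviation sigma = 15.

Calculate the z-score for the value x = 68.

0.9333

Step 1: Recall the z-score formula: z = (x - mu) / sigma
Step 2: Substitute values: z = (68 - 54) / 15
Step 3: z = 14 / 15 = 0.9333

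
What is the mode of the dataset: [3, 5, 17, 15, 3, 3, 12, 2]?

3

Step 1: Count the frequency of each value:
  2: appears 1 time(s)
  3: appears 3 time(s)
  5: appears 1 time(s)
  12: appears 1 time(s)
  15: appears 1 time(s)
  17: appears 1 time(s)
Step 2: The value 3 appears most frequently (3 times).
Step 3: Mode = 3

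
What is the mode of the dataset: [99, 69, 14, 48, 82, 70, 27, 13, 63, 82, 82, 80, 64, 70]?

82

Step 1: Count the frequency of each value:
  13: appears 1 time(s)
  14: appears 1 time(s)
  27: appears 1 time(s)
  48: appears 1 time(s)
  63: appears 1 time(s)
  64: appears 1 time(s)
  69: appears 1 time(s)
  70: appears 2 time(s)
  80: appears 1 time(s)
  82: appears 3 time(s)
  99: appears 1 time(s)
Step 2: The value 82 appears most frequently (3 times).
Step 3: Mode = 82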